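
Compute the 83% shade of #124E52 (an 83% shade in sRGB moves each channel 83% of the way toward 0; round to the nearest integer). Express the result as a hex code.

#030D0E

#124E52 is rgb(18, 78, 82).
Lerp each channel 83% toward 0:
  R: 18 + 0.83×(0−18) = 18 − 14.94 = 3.06 → 3
  G: 78 − 64.74 = 13.26 → 13
  B: 82 + 0.83×(0−82) = 82 − 68.06 = 13.94 → 14
rgb(3, 13, 14) = #030D0E.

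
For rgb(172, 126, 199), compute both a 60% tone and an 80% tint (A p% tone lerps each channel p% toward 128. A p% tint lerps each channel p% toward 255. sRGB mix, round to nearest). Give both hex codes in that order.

60% tone:
  R: 172 + 0.6×(128−172) = 172 − 26.4 = 145.6 → 146
  G: 126 + 1.2 = 127.2 → 127
  B: 199 − 42.6 = 156.4 → 156
  → #927F9C
80% tint:
  R: 172 + 66.4 = 238.4 → 238
  G: 126 + 0.8×(255−126) = 126 + 103.2 = 229.2 → 229
  B: 199 + 0.8×(255−199) = 199 + 44.8 = 243.8 → 244
  → #EEE5F4

#927F9C, #EEE5F4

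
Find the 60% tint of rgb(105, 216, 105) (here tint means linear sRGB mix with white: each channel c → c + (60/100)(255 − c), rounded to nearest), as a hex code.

Per channel, c → c + 0.6(255 − c):
  R: 105 + 0.6×(255−105) = 105 + 90 = 195 → 195
  G: 216 + 23.4 = 239.4 → 239
  B: 105 + 0.6×(255−105) = 105 + 90 = 195 → 195
rgb(195, 239, 195) = #C3EFC3.

#C3EFC3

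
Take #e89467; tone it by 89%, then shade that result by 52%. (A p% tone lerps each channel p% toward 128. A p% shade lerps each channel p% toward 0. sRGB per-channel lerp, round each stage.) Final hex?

#e89467 is rgb(232, 148, 103).
An 89% tone moves each channel 89% toward 128:
  R: 232 + 0.89×(128−232) = 232 − 92.56 = 139.44 → 139
  G: 148 − 17.8 = 130.2 → 130
  B: 103 + 22.25 = 125.25 → 125
After the tone: rgb(139, 130, 125) = #8b827d.
A 52% shade moves each channel 52% toward 0:
  R: 139 + 0.52×(0−139) = 139 − 72.28 = 66.72 → 67
  G: 130 + 0.52×(0−130) = 130 − 67.6 = 62.4 → 62
  B: 125 − 65 = 60 → 60
rgb(67, 62, 60) = #433e3c.

#433e3c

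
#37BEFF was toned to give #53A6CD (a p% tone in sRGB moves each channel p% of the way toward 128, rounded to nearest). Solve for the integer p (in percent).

39%

#37BEFF is rgb(55, 190, 255); #53A6CD is rgb(83, 166, 205).
On the B channel (widest range): 205 ≈ 255 + (p/100)(128 − 255), so p ≈ 100×(205 − 255)/(128 − 255) = -5000/-127 = 39.37.
p = 39 reproduces all three channels after rounding.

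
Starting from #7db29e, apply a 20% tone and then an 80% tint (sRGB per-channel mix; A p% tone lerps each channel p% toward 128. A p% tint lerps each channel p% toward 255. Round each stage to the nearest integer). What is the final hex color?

#e5eeea

#7db29e is rgb(125, 178, 158).
A 20% tone moves each channel 20% toward 128:
  R: 125 + 0.2×(128−125) = 125 + 0.6 = 125.6 → 126
  G: 178 + 0.2×(128−178) = 178 − 10 = 168 → 168
  B: 158 − 6 = 152 → 152
After the tone: rgb(126, 168, 152) = #7ea898.
Lerp each channel 80% toward 255:
  R: 126 + 0.8×(255−126) = 126 + 103.2 = 229.2 → 229
  G: 168 + 0.8×(255−168) = 168 + 69.6 = 237.6 → 238
  B: 152 + 0.8×(255−152) = 152 + 82.4 = 234.4 → 234
rgb(229, 238, 234) = #e5eeea.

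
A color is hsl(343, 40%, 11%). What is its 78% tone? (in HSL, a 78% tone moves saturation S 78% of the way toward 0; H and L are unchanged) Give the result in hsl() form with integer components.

hsl(343, 9%, 11%)

S moves 78% from 40 toward 0: 40 − 31.2 = 8.8 → 9.
H and L are unchanged.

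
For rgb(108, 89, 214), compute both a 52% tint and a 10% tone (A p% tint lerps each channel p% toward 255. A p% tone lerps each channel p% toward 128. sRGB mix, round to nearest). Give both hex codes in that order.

#b8afeb, #6e5dcd

52% tint:
  R: 108 + 0.52×(255−108) = 108 + 76.44 = 184.44 → 184
  G: 89 + 0.52×(255−89) = 89 + 86.32 = 175.32 → 175
  B: 214 + 0.52×(255−214) = 214 + 21.32 = 235.32 → 235
  → #b8afeb
10% tone:
  R: 108 + 2 = 110 → 110
  G: 89 + 0.1×(128−89) = 89 + 3.9 = 92.9 → 93
  B: 214 − 8.6 = 205.4 → 205
  → #6e5dcd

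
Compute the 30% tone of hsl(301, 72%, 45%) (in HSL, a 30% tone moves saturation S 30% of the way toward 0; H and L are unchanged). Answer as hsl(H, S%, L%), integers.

S moves 30% from 72 toward 0: 72 − 21.6 = 50.4 → 50.
H and L are unchanged.

hsl(301, 50%, 45%)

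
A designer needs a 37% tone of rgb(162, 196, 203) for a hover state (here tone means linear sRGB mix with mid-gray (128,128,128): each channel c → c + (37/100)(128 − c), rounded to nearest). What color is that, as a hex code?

Lerp each channel 37% toward 128:
  R: 162 + 0.37×(128−162) = 162 − 12.58 = 149.42 → 149
  G: 196 − 25.16 = 170.84 → 171
  B: 203 − 27.75 = 175.25 → 175
rgb(149, 171, 175) = #95ABAF.

#95ABAF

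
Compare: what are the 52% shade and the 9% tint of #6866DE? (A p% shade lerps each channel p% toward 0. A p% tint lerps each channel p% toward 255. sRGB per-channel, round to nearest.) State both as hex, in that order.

#32316B, #7674E1

#6866DE is rgb(104, 102, 222).
52% shade:
  R: 104 + 0.52×(0−104) = 104 − 54.08 = 49.92 → 50
  G: 102 − 53.04 = 48.96 → 49
  B: 222 + 0.52×(0−222) = 222 − 115.44 = 106.56 → 107
  → #32316B
9% tint:
  R: 104 + 0.09×(255−104) = 104 + 13.59 = 117.59 → 118
  G: 102 + 0.09×(255−102) = 102 + 13.77 = 115.77 → 116
  B: 222 + 0.09×(255−222) = 222 + 2.97 = 224.97 → 225
  → #7674E1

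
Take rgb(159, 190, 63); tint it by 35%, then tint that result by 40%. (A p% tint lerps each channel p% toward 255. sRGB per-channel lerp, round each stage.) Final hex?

Lerp each channel 35% toward 255:
  R: 159 + 33.6 = 192.6 → 193
  G: 190 + 22.75 = 212.75 → 213
  B: 63 + 67.2 = 130.2 → 130
After the tint: rgb(193, 213, 130) = #C1D582.
A 40% tint moves each channel 40% toward 255:
  R: 193 + 24.8 = 217.8 → 218
  G: 213 + 0.4×(255−213) = 213 + 16.8 = 229.8 → 230
  B: 130 + 50 = 180 → 180
rgb(218, 230, 180) = #DAE6B4.

#DAE6B4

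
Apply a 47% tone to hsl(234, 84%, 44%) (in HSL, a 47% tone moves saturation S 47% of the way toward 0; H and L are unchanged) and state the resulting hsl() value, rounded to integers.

S moves 47% from 84 toward 0: 84 − 39.48 = 44.52 → 45.
H and L are unchanged.

hsl(234, 45%, 44%)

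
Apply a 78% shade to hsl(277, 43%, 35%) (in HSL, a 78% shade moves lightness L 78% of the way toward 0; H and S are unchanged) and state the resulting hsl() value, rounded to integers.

L moves 78% from 35 toward 0: 35 − 27.3 = 7.7 → 8.
H and S are unchanged.

hsl(277, 43%, 8%)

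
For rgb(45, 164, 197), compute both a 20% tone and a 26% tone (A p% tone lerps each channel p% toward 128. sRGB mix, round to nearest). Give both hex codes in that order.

20% tone:
  R: 45 + 16.6 = 61.6 → 62
  G: 164 + 0.2×(128−164) = 164 − 7.2 = 156.8 → 157
  B: 197 − 13.8 = 183.2 → 183
  → #3e9db7
26% tone:
  R: 45 + 0.26×(128−45) = 45 + 21.58 = 66.58 → 67
  G: 164 + 0.26×(128−164) = 164 − 9.36 = 154.64 → 155
  B: 197 + 0.26×(128−197) = 197 − 17.94 = 179.06 → 179
  → #439bb3

#3e9db7, #439bb3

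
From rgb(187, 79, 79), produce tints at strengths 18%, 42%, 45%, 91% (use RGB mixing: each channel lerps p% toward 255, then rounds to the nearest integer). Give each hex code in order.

#c76f6f, #d89999, #da9e9e, #f9efef

18%: (187 + 12.24 = 199.24→199, 79 + 31.68 = 110.68→111, 79 + 31.68 = 110.68→111) → #c76f6f
42%: (187 + 28.56 = 215.56→216, 79 + 73.92 = 152.92→153, 79 + 73.92 = 152.92→153) → #d89999
45%: (187 + 30.6 = 217.6→218, 79 + 79.2 = 158.2→158, 79 + 79.2 = 158.2→158) → #da9e9e
91%: (187 + 61.88 = 248.88→249, 79 + 160.16 = 239.16→239, 79 + 160.16 = 239.16→239) → #f9efef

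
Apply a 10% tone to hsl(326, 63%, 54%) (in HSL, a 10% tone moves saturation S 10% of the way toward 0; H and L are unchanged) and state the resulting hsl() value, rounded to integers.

hsl(326, 57%, 54%)

S moves 10% from 63 toward 0: 63 − 6.3 = 56.7 → 57.
H and L are unchanged.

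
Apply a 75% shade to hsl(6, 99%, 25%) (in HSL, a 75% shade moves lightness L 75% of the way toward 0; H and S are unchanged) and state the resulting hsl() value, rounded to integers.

hsl(6, 99%, 6%)

L moves 75% from 25 toward 0: 25 − 18.75 = 6.25 → 6.
H and S are unchanged.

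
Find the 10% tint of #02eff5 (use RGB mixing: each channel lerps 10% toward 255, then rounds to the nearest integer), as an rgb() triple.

rgb(27, 241, 246)

#02eff5 is rgb(2, 239, 245).
A 10% tint moves each channel 10% toward 255:
  R: 2 + 0.1×(255−2) = 2 + 25.3 = 27.3 → 27
  G: 239 + 1.6 = 240.6 → 241
  B: 245 + 1 = 246 → 246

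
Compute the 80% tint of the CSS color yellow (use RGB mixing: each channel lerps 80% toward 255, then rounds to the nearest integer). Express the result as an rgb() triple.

CSS yellow is rgb(255, 255, 0).
Per channel, c → c + 0.8(255 − c):
  R: 255 + 0.8×(255−255) = 255 + 0 = 255 → 255
  G: 255 + 0.8×(255−255) = 255 + 0 = 255 → 255
  B: 0 + 0.8×(255−0) = 0 + 204 = 204 → 204

rgb(255, 255, 204)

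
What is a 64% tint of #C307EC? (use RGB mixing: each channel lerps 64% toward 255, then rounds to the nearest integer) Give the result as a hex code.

#E9A6F8

#C307EC is rgb(195, 7, 236).
Per channel, c → c + 0.64(255 − c):
  R: 195 + 0.64×(255−195) = 195 + 38.4 = 233.4 → 233
  G: 7 + 0.64×(255−7) = 7 + 158.72 = 165.72 → 166
  B: 236 + 12.16 = 248.16 → 248
rgb(233, 166, 248) = #E9A6F8.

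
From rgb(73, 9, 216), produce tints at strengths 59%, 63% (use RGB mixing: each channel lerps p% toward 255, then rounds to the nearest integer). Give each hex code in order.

59%: (73 + 107.38 = 180.38→180, 9 + 145.14 = 154.14→154, 216 + 23.01 = 239.01→239) → #B49AEF
63%: (73 + 114.66 = 187.66→188, 9 + 154.98 = 163.98→164, 216 + 24.57 = 240.57→241) → #BCA4F1

#B49AEF, #BCA4F1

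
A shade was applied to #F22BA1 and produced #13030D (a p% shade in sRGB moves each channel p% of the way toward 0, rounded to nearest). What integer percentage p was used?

92%

#F22BA1 is rgb(242, 43, 161); #13030D is rgb(19, 3, 13).
On the R channel (widest range): 19 ≈ 242 + (p/100)(0 − 242), so p ≈ 100×(19 − 242)/(0 − 242) = -22300/-242 = 92.15.
p = 92 reproduces all three channels after rounding.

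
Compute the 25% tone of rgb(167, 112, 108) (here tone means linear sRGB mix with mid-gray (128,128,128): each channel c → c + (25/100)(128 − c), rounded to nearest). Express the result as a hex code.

Lerp each channel 25% toward 128:
  R: 167 + 0.25×(128−167) = 167 − 9.75 = 157.25 → 157
  G: 112 + 4 = 116 → 116
  B: 108 + 5 = 113 → 113
rgb(157, 116, 113) = #9d7471.

#9d7471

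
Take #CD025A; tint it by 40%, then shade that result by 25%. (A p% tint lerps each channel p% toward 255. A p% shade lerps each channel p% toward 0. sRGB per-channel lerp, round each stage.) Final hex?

#CD025A is rgb(205, 2, 90).
A 40% tint moves each channel 40% toward 255:
  R: 205 + 20 = 225 → 225
  G: 2 + 101.2 = 103.2 → 103
  B: 90 + 0.4×(255−90) = 90 + 66 = 156 → 156
After the tint: rgb(225, 103, 156) = #E1679C.
Lerp each channel 25% toward 0:
  R: 225 + 0.25×(0−225) = 225 − 56.25 = 168.75 → 169
  G: 103 + 0.25×(0−103) = 103 − 25.75 = 77.25 → 77
  B: 156 + 0.25×(0−156) = 156 − 39 = 117 → 117
rgb(169, 77, 117) = #A94D75.

#A94D75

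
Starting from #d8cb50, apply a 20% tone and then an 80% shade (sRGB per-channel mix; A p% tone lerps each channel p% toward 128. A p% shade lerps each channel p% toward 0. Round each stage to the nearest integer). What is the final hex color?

#282612

#d8cb50 is rgb(216, 203, 80).
Lerp each channel 20% toward 128:
  R: 216 + 0.2×(128−216) = 216 − 17.6 = 198.4 → 198
  G: 203 + 0.2×(128−203) = 203 − 15 = 188 → 188
  B: 80 + 0.2×(128−80) = 80 + 9.6 = 89.6 → 90
After the tone: rgb(198, 188, 90) = #c6bc5a.
An 80% shade moves each channel 80% toward 0:
  R: 198 − 158.4 = 39.6 → 40
  G: 188 + 0.8×(0−188) = 188 − 150.4 = 37.6 → 38
  B: 90 + 0.8×(0−90) = 90 − 72 = 18 → 18
rgb(40, 38, 18) = #282612.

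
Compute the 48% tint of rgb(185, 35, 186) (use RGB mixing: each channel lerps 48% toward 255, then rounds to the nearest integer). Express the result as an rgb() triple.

rgb(219, 141, 219)

Per channel, c → c + 0.48(255 − c):
  R: 185 + 0.48×(255−185) = 185 + 33.6 = 218.6 → 219
  G: 35 + 0.48×(255−35) = 35 + 105.6 = 140.6 → 141
  B: 186 + 0.48×(255−186) = 186 + 33.12 = 219.12 → 219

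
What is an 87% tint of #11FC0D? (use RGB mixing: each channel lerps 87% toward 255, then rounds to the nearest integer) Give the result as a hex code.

#E0FFE0

#11FC0D is rgb(17, 252, 13).
Per channel, c → c + 0.87(255 − c):
  R: 17 + 207.06 = 224.06 → 224
  G: 252 + 2.61 = 254.61 → 255
  B: 13 + 210.54 = 223.54 → 224
rgb(224, 255, 224) = #E0FFE0.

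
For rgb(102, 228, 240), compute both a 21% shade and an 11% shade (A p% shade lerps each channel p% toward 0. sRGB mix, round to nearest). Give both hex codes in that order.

21% shade:
  R: 102 − 21.42 = 80.58 → 81
  G: 228 − 47.88 = 180.12 → 180
  B: 240 − 50.4 = 189.6 → 190
  → #51b4be
11% shade:
  R: 102 − 11.22 = 90.78 → 91
  G: 228 + 0.11×(0−228) = 228 − 25.08 = 202.92 → 203
  B: 240 − 26.4 = 213.6 → 214
  → #5bcbd6

#51b4be, #5bcbd6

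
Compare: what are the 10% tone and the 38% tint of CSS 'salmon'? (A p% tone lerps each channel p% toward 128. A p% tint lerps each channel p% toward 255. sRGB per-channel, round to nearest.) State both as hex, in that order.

#ee8073, #fcb0a8

CSS salmon is rgb(250, 128, 114).
10% tone:
  R: 250 + 0.1×(128−250) = 250 − 12.2 = 237.8 → 238
  G: 128 + 0.1×(128−128) = 128 + 0 = 128 → 128
  B: 114 + 1.4 = 115.4 → 115
  → #ee8073
38% tint:
  R: 250 + 0.38×(255−250) = 250 + 1.9 = 251.9 → 252
  G: 128 + 48.26 = 176.26 → 176
  B: 114 + 53.58 = 167.58 → 168
  → #fcb0a8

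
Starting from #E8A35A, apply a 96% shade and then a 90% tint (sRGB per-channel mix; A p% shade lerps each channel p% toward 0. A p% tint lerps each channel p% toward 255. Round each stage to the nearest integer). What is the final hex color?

#E6E6E6

#E8A35A is rgb(232, 163, 90).
Per channel, c → c + 0.96(0 − c):
  R: 232 + 0.96×(0−232) = 232 − 222.72 = 9.28 → 9
  G: 163 + 0.96×(0−163) = 163 − 156.48 = 6.52 → 7
  B: 90 + 0.96×(0−90) = 90 − 86.4 = 3.6 → 4
After the shade: rgb(9, 7, 4) = #090704.
Per channel, c → c + 0.9(255 − c):
  R: 9 + 0.9×(255−9) = 9 + 221.4 = 230.4 → 230
  G: 7 + 0.9×(255−7) = 7 + 223.2 = 230.2 → 230
  B: 4 + 225.9 = 229.9 → 230
rgb(230, 230, 230) = #E6E6E6.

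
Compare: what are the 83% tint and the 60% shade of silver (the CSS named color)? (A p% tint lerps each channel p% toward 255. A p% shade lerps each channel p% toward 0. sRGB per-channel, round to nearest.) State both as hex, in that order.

CSS silver is rgb(192, 192, 192).
83% tint:
  R: 192 + 0.83×(255−192) = 192 + 52.29 = 244.29 → 244
  G: 192 + 52.29 = 244.29 → 244
  B: 192 + 0.83×(255−192) = 192 + 52.29 = 244.29 → 244
  → #F4F4F4
60% shade:
  R: 192 − 115.2 = 76.8 → 77
  G: 192 + 0.6×(0−192) = 192 − 115.2 = 76.8 → 77
  B: 192 + 0.6×(0−192) = 192 − 115.2 = 76.8 → 77
  → #4D4D4D

#F4F4F4, #4D4D4D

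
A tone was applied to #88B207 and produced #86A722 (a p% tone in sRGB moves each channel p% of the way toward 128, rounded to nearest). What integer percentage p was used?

22%

#88B207 is rgb(136, 178, 7); #86A722 is rgb(134, 167, 34).
On the B channel (widest range): 34 ≈ 7 + (p/100)(128 − 7), so p ≈ 100×(34 − 7)/(128 − 7) = 2700/121 = 22.31.
p = 22 reproduces all three channels after rounding.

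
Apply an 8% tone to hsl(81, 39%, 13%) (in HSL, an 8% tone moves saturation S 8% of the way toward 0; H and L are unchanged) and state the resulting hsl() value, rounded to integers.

S moves 8% from 39 toward 0: 39 − 3.12 = 35.88 → 36.
H and L are unchanged.

hsl(81, 36%, 13%)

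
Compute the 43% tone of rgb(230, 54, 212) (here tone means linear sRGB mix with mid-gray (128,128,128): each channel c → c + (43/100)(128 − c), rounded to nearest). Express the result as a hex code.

#BA56B0

Per channel, c → c + 0.43(128 − c):
  R: 230 − 43.86 = 186.14 → 186
  G: 54 + 0.43×(128−54) = 54 + 31.82 = 85.82 → 86
  B: 212 + 0.43×(128−212) = 212 − 36.12 = 175.88 → 176
rgb(186, 86, 176) = #BA56B0.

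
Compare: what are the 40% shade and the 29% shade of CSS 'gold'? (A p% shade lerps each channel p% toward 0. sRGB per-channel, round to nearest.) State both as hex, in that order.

CSS gold is rgb(255, 215, 0).
40% shade:
  R: 255 + 0.4×(0−255) = 255 − 102 = 153 → 153
  G: 215 − 86 = 129 → 129
  B: 0 + 0 = 0 → 0
  → #998100
29% shade:
  R: 255 − 73.95 = 181.05 → 181
  G: 215 + 0.29×(0−215) = 215 − 62.35 = 152.65 → 153
  B: 0 + 0.29×(0−0) = 0 + 0 = 0 → 0
  → #B59900

#998100, #B59900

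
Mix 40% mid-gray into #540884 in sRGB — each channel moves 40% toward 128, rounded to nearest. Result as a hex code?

#663882

#540884 is rgb(84, 8, 132).
Per channel, c → c + 0.4(128 − c):
  R: 84 + 17.6 = 101.6 → 102
  G: 8 + 0.4×(128−8) = 8 + 48 = 56 → 56
  B: 132 − 1.6 = 130.4 → 130
rgb(102, 56, 130) = #663882.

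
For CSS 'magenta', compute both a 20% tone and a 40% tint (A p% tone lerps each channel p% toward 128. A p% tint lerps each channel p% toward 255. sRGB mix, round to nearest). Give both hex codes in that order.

#e61ae6, #ff66ff

CSS magenta is rgb(255, 0, 255).
20% tone:
  R: 255 − 25.4 = 229.6 → 230
  G: 0 + 25.6 = 25.6 → 26
  B: 255 + 0.2×(128−255) = 255 − 25.4 = 229.6 → 230
  → #e61ae6
40% tint:
  R: 255 + 0.4×(255−255) = 255 + 0 = 255 → 255
  G: 0 + 0.4×(255−0) = 0 + 102 = 102 → 102
  B: 255 + 0.4×(255−255) = 255 + 0 = 255 → 255
  → #ff66ff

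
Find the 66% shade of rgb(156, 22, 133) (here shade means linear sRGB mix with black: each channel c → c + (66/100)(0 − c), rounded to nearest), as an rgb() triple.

rgb(53, 7, 45)

Per channel, c → c + 0.66(0 − c):
  R: 156 + 0.66×(0−156) = 156 − 102.96 = 53.04 → 53
  G: 22 − 14.52 = 7.48 → 7
  B: 133 + 0.66×(0−133) = 133 − 87.78 = 45.22 → 45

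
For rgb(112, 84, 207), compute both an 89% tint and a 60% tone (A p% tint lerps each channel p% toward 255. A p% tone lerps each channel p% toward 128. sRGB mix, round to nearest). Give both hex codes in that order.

89% tint:
  R: 112 + 0.89×(255−112) = 112 + 127.27 = 239.27 → 239
  G: 84 + 152.19 = 236.19 → 236
  B: 207 + 0.89×(255−207) = 207 + 42.72 = 249.72 → 250
  → #EFECFA
60% tone:
  R: 112 + 9.6 = 121.6 → 122
  G: 84 + 0.6×(128−84) = 84 + 26.4 = 110.4 → 110
  B: 207 + 0.6×(128−207) = 207 − 47.4 = 159.6 → 160
  → #7A6EA0

#EFECFA, #7A6EA0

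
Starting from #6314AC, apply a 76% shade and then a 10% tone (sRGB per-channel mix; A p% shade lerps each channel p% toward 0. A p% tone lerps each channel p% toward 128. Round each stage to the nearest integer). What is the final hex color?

#6314AC is rgb(99, 20, 172).
A 76% shade moves each channel 76% toward 0:
  R: 99 − 75.24 = 23.76 → 24
  G: 20 + 0.76×(0−20) = 20 − 15.2 = 4.8 → 5
  B: 172 + 0.76×(0−172) = 172 − 130.72 = 41.28 → 41
After the shade: rgb(24, 5, 41) = #180529.
Per channel, c → c + 0.1(128 − c):
  R: 24 + 10.4 = 34.4 → 34
  G: 5 + 0.1×(128−5) = 5 + 12.3 = 17.3 → 17
  B: 41 + 0.1×(128−41) = 41 + 8.7 = 49.7 → 50
rgb(34, 17, 50) = #221132.

#221132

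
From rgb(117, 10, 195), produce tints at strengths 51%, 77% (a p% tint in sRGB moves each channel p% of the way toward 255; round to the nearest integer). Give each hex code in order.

51%: (117 + 70.38 = 187.38→187, 10 + 124.95 = 134.95→135, 195 + 30.6 = 225.6→226) → #bb87e2
77%: (117 + 106.26 = 223.26→223, 10 + 188.65 = 198.65→199, 195 + 46.2 = 241.2→241) → #dfc7f1

#bb87e2, #dfc7f1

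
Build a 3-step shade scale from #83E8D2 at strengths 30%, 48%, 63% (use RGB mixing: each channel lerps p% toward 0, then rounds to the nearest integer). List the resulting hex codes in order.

#83E8D2 is rgb(131, 232, 210).
30%: (131 − 39.3 = 91.7→92, 232 − 69.6 = 162.4→162, 210 − 63 = 147→147) → #5CA293
48%: (131 − 62.88 = 68.12→68, 232 − 111.36 = 120.64→121, 210 − 100.8 = 109.2→109) → #44796D
63%: (131 − 82.53 = 48.47→48, 232 − 146.16 = 85.84→86, 210 − 132.3 = 77.7→78) → #30564E

#5CA293, #44796D, #30564E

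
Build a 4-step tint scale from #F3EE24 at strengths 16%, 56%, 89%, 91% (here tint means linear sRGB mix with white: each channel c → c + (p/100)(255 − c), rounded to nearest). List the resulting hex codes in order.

#F3EE24 is rgb(243, 238, 36).
16%: (243 + 1.92 = 244.92→245, 238 + 2.72 = 240.72→241, 36 + 35.04 = 71.04→71) → #F5F147
56%: (243 + 6.72 = 249.72→250, 238 + 9.52 = 247.52→248, 36 + 122.64 = 158.64→159) → #FAF89F
89%: (243 + 10.68 = 253.68→254, 238 + 15.13 = 253.13→253, 36 + 194.91 = 230.91→231) → #FEFDE7
91%: (243 + 10.92 = 253.92→254, 238 + 15.47 = 253.47→253, 36 + 199.29 = 235.29→235) → #FEFDEB

#F5F147, #FAF89F, #FEFDE7, #FEFDEB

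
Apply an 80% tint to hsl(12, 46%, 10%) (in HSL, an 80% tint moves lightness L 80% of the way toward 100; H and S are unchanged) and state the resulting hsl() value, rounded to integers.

L moves 80% from 10 toward 100: 10 + 72 = 82 → 82.
H and S are unchanged.

hsl(12, 46%, 82%)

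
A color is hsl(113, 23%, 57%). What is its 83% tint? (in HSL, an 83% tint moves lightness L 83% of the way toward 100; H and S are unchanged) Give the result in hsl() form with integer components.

hsl(113, 23%, 93%)

L moves 83% from 57 toward 100: 57 + 35.69 = 92.69 → 93.
H and S are unchanged.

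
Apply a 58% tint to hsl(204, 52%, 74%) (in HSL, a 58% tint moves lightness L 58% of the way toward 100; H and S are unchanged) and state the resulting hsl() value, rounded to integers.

L moves 58% from 74 toward 100: 74 + 15.08 = 89.08 → 89.
H and S are unchanged.

hsl(204, 52%, 89%)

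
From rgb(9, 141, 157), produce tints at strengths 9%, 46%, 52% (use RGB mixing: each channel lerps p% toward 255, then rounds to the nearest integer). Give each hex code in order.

#1F97A6, #7AC1CA, #89C8D0

9%: (9 + 22.14 = 31.14→31, 141 + 10.26 = 151.26→151, 157 + 8.82 = 165.82→166) → #1F97A6
46%: (9 + 113.16 = 122.16→122, 141 + 52.44 = 193.44→193, 157 + 45.08 = 202.08→202) → #7AC1CA
52%: (9 + 127.92 = 136.92→137, 141 + 59.28 = 200.28→200, 157 + 50.96 = 207.96→208) → #89C8D0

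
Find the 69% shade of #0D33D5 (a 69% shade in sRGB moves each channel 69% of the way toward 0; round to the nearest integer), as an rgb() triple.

rgb(4, 16, 66)

#0D33D5 is rgb(13, 51, 213).
Lerp each channel 69% toward 0:
  R: 13 + 0.69×(0−13) = 13 − 8.97 = 4.03 → 4
  G: 51 + 0.69×(0−51) = 51 − 35.19 = 15.81 → 16
  B: 213 + 0.69×(0−213) = 213 − 146.97 = 66.03 → 66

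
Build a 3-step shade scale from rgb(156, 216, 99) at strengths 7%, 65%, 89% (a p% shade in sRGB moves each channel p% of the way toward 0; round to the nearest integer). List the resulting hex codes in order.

#91c95c, #374c23, #11180b

7%: (156 − 10.92 = 145.08→145, 216 − 15.12 = 200.88→201, 99 − 6.93 = 92.07→92) → #91c95c
65%: (156 − 101.4 = 54.6→55, 216 − 140.4 = 75.6→76, 99 − 64.35 = 34.65→35) → #374c23
89%: (156 − 138.84 = 17.16→17, 216 − 192.24 = 23.76→24, 99 − 88.11 = 10.89→11) → #11180b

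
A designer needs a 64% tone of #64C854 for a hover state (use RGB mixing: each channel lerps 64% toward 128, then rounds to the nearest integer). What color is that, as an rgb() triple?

rgb(118, 154, 112)

#64C854 is rgb(100, 200, 84).
Lerp each channel 64% toward 128:
  R: 100 + 17.92 = 117.92 → 118
  G: 200 − 46.08 = 153.92 → 154
  B: 84 + 28.16 = 112.16 → 112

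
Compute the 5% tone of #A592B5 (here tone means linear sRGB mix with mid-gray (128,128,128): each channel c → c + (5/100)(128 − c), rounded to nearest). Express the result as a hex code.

#A592B5 is rgb(165, 146, 181).
Lerp each channel 5% toward 128:
  R: 165 + 0.05×(128−165) = 165 − 1.85 = 163.15 → 163
  G: 146 + 0.05×(128−146) = 146 − 0.9 = 145.1 → 145
  B: 181 + 0.05×(128−181) = 181 − 2.65 = 178.35 → 178
rgb(163, 145, 178) = #A391B2.

#A391B2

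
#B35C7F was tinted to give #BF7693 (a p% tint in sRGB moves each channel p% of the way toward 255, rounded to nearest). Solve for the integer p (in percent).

#B35C7F is rgb(179, 92, 127); #BF7693 is rgb(191, 118, 147).
On the G channel (widest range): 118 ≈ 92 + (p/100)(255 − 92), so p ≈ 100×(118 − 92)/(255 − 92) = 2600/163 = 15.95.
p = 16 reproduces all three channels after rounding.

16%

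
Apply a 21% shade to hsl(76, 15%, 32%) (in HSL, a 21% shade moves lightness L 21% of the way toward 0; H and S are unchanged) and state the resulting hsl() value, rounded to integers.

hsl(76, 15%, 25%)

L moves 21% from 32 toward 0: 32 − 6.72 = 25.28 → 25.
H and S are unchanged.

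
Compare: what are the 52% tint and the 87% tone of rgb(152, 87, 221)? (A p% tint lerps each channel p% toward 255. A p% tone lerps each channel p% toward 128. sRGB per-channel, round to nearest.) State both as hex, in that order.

52% tint:
  R: 152 + 0.52×(255−152) = 152 + 53.56 = 205.56 → 206
  G: 87 + 0.52×(255−87) = 87 + 87.36 = 174.36 → 174
  B: 221 + 0.52×(255−221) = 221 + 17.68 = 238.68 → 239
  → #ceaeef
87% tone:
  R: 152 − 20.88 = 131.12 → 131
  G: 87 + 0.87×(128−87) = 87 + 35.67 = 122.67 → 123
  B: 221 + 0.87×(128−221) = 221 − 80.91 = 140.09 → 140
  → #837b8c

#ceaeef, #837b8c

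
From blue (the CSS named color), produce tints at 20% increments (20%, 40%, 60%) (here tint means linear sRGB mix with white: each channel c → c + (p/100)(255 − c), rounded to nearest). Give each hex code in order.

#3333ff, #6666ff, #9999ff

CSS blue is rgb(0, 0, 255).
20%: (0 + 51 = 51→51, 0 + 51 = 51→51, 255→255) → #3333ff
40%: (0 + 102 = 102→102, 0 + 102 = 102→102, 255→255) → #6666ff
60%: (0 + 153 = 153→153, 0 + 153 = 153→153, 255→255) → #9999ff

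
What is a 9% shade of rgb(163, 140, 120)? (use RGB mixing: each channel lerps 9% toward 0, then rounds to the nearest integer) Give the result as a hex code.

#947f6d

Per channel, c → c + 0.09(0 − c):
  R: 163 + 0.09×(0−163) = 163 − 14.67 = 148.33 → 148
  G: 140 + 0.09×(0−140) = 140 − 12.6 = 127.4 → 127
  B: 120 + 0.09×(0−120) = 120 − 10.8 = 109.2 → 109
rgb(148, 127, 109) = #947f6d.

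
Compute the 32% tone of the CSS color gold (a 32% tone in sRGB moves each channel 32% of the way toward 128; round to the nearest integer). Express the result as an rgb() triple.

rgb(214, 187, 41)

CSS gold is rgb(255, 215, 0).
A 32% tone moves each channel 32% toward 128:
  R: 255 + 0.32×(128−255) = 255 − 40.64 = 214.36 → 214
  G: 215 + 0.32×(128−215) = 215 − 27.84 = 187.16 → 187
  B: 0 + 0.32×(128−0) = 0 + 40.96 = 40.96 → 41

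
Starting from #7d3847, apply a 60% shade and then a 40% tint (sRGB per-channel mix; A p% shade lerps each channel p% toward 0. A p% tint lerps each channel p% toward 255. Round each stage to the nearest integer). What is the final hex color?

#7d3847 is rgb(125, 56, 71).
Lerp each channel 60% toward 0:
  R: 125 − 75 = 50 → 50
  G: 56 + 0.6×(0−56) = 56 − 33.6 = 22.4 → 22
  B: 71 + 0.6×(0−71) = 71 − 42.6 = 28.4 → 28
After the shade: rgb(50, 22, 28) = #32161c.
A 40% tint moves each channel 40% toward 255:
  R: 50 + 82 = 132 → 132
  G: 22 + 0.4×(255−22) = 22 + 93.2 = 115.2 → 115
  B: 28 + 0.4×(255−28) = 28 + 90.8 = 118.8 → 119
rgb(132, 115, 119) = #847377.

#847377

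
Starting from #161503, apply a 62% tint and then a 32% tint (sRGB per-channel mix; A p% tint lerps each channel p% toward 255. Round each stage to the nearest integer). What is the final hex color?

#C2C2BE

#161503 is rgb(22, 21, 3).
Per channel, c → c + 0.62(255 − c):
  R: 22 + 144.46 = 166.46 → 166
  G: 21 + 0.62×(255−21) = 21 + 145.08 = 166.08 → 166
  B: 3 + 0.62×(255−3) = 3 + 156.24 = 159.24 → 159
After the tint: rgb(166, 166, 159) = #A6A69F.
A 32% tint moves each channel 32% toward 255:
  R: 166 + 0.32×(255−166) = 166 + 28.48 = 194.48 → 194
  G: 166 + 28.48 = 194.48 → 194
  B: 159 + 0.32×(255−159) = 159 + 30.72 = 189.72 → 190
rgb(194, 194, 190) = #C2C2BE.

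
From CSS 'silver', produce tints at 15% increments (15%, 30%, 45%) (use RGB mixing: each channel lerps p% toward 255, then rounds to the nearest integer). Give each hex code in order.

CSS silver is rgb(192, 192, 192).
15%: (192 + 9.45 = 201.45→201, 192 + 9.45 = 201.45→201, 192 + 9.45 = 201.45→201) → #C9C9C9
30%: (192 + 18.9 = 210.9→211, 192 + 18.9 = 210.9→211, 192 + 18.9 = 210.9→211) → #D3D3D3
45%: (192 + 28.35 = 220.35→220, 192 + 28.35 = 220.35→220, 192 + 28.35 = 220.35→220) → #DCDCDC

#C9C9C9, #D3D3D3, #DCDCDC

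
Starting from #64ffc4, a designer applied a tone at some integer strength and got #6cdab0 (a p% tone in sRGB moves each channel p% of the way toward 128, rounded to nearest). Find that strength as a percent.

29%

#64ffc4 is rgb(100, 255, 196); #6cdab0 is rgb(108, 218, 176).
On the G channel (widest range): 218 ≈ 255 + (p/100)(128 − 255), so p ≈ 100×(218 − 255)/(128 − 255) = -3700/-127 = 29.13.
p = 29 reproduces all three channels after rounding.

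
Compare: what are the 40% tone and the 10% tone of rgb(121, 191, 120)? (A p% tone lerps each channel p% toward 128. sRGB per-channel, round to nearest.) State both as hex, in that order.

40% tone:
  R: 121 + 0.4×(128−121) = 121 + 2.8 = 123.8 → 124
  G: 191 − 25.2 = 165.8 → 166
  B: 120 + 0.4×(128−120) = 120 + 3.2 = 123.2 → 123
  → #7ca67b
10% tone:
  R: 121 + 0.1×(128−121) = 121 + 0.7 = 121.7 → 122
  G: 191 + 0.1×(128−191) = 191 − 6.3 = 184.7 → 185
  B: 120 + 0.1×(128−120) = 120 + 0.8 = 120.8 → 121
  → #7ab979

#7ca67b, #7ab979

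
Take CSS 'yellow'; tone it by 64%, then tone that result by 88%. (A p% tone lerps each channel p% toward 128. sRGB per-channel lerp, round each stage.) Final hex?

CSS yellow is rgb(255, 255, 0).
A 64% tone moves each channel 64% toward 128:
  R: 255 + 0.64×(128−255) = 255 − 81.28 = 173.72 → 174
  G: 255 + 0.64×(128−255) = 255 − 81.28 = 173.72 → 174
  B: 0 + 0.64×(128−0) = 0 + 81.92 = 81.92 → 82
After the tone: rgb(174, 174, 82) = #aeae52.
An 88% tone moves each channel 88% toward 128:
  R: 174 − 40.48 = 133.52 → 134
  G: 174 + 0.88×(128−174) = 174 − 40.48 = 133.52 → 134
  B: 82 + 40.48 = 122.48 → 122
rgb(134, 134, 122) = #86867a.

#86867a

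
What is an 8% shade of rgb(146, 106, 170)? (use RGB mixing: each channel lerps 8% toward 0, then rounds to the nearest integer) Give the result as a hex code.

Per channel, c → c + 0.08(0 − c):
  R: 146 + 0.08×(0−146) = 146 − 11.68 = 134.32 → 134
  G: 106 + 0.08×(0−106) = 106 − 8.48 = 97.52 → 98
  B: 170 + 0.08×(0−170) = 170 − 13.6 = 156.4 → 156
rgb(134, 98, 156) = #86629c.

#86629c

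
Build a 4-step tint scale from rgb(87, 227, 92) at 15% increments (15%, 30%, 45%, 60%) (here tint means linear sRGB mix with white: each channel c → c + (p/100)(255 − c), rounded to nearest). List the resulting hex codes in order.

#70E774, #89EB8D, #A3F0A5, #BCF4BE

15%: (87 + 25.2 = 112.2→112, 227 + 4.2 = 231.2→231, 92 + 24.45 = 116.45→116) → #70E774
30%: (87 + 50.4 = 137.4→137, 227 + 8.4 = 235.4→235, 92 + 48.9 = 140.9→141) → #89EB8D
45%: (87 + 75.6 = 162.6→163, 227 + 12.6 = 239.6→240, 92 + 73.35 = 165.35→165) → #A3F0A5
60%: (87 + 100.8 = 187.8→188, 227 + 16.8 = 243.8→244, 92 + 97.8 = 189.8→190) → #BCF4BE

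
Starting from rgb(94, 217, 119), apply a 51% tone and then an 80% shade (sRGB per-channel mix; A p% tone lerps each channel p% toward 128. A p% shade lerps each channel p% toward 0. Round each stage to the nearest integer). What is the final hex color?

A 51% tone moves each channel 51% toward 128:
  R: 94 + 17.34 = 111.34 → 111
  G: 217 − 45.39 = 171.61 → 172
  B: 119 + 4.59 = 123.59 → 124
After the tone: rgb(111, 172, 124) = #6FAC7C.
Per channel, c → c + 0.8(0 − c):
  R: 111 − 88.8 = 22.2 → 22
  G: 172 + 0.8×(0−172) = 172 − 137.6 = 34.4 → 34
  B: 124 − 99.2 = 24.8 → 25
rgb(22, 34, 25) = #162219.

#162219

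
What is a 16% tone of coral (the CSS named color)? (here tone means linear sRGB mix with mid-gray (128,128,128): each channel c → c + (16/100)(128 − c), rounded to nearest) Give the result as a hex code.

#eb7f58

CSS coral is rgb(255, 127, 80).
Lerp each channel 16% toward 128:
  R: 255 + 0.16×(128−255) = 255 − 20.32 = 234.68 → 235
  G: 127 + 0.16 = 127.16 → 127
  B: 80 + 7.68 = 87.68 → 88
rgb(235, 127, 88) = #eb7f58.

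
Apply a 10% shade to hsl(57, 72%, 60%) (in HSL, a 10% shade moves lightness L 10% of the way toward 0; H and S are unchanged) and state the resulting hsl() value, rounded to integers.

hsl(57, 72%, 54%)

L moves 10% from 60 toward 0: 60 − 6 = 54 → 54.
H and S are unchanged.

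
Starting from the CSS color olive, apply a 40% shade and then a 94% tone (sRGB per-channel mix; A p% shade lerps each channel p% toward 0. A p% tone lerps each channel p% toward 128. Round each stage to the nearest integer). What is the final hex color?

#7D7D78

CSS olive is rgb(128, 128, 0).
A 40% shade moves each channel 40% toward 0:
  R: 128 − 51.2 = 76.8 → 77
  G: 128 + 0.4×(0−128) = 128 − 51.2 = 76.8 → 77
  B: 0 + 0.4×(0−0) = 0 + 0 = 0 → 0
After the shade: rgb(77, 77, 0) = #4D4D00.
A 94% tone moves each channel 94% toward 128:
  R: 77 + 0.94×(128−77) = 77 + 47.94 = 124.94 → 125
  G: 77 + 47.94 = 124.94 → 125
  B: 0 + 0.94×(128−0) = 0 + 120.32 = 120.32 → 120
rgb(125, 125, 120) = #7D7D78.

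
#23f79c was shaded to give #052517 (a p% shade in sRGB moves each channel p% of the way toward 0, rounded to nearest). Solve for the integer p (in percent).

#23f79c is rgb(35, 247, 156); #052517 is rgb(5, 37, 23).
On the G channel (widest range): 37 ≈ 247 + (p/100)(0 − 247), so p ≈ 100×(37 − 247)/(0 − 247) = -21000/-247 = 85.02.
p = 85 reproduces all three channels after rounding.

85%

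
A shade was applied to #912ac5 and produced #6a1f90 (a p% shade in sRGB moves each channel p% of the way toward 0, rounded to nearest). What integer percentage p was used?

#912ac5 is rgb(145, 42, 197); #6a1f90 is rgb(106, 31, 144).
On the B channel (widest range): 144 ≈ 197 + (p/100)(0 − 197), so p ≈ 100×(144 − 197)/(0 − 197) = -5300/-197 = 26.90.
p = 27 reproduces all three channels after rounding.

27%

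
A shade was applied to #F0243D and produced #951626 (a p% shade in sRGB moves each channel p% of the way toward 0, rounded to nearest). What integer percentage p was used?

38%

#F0243D is rgb(240, 36, 61); #951626 is rgb(149, 22, 38).
On the R channel (widest range): 149 ≈ 240 + (p/100)(0 − 240), so p ≈ 100×(149 − 240)/(0 − 240) = -9100/-240 = 37.92.
p = 38 reproduces all three channels after rounding.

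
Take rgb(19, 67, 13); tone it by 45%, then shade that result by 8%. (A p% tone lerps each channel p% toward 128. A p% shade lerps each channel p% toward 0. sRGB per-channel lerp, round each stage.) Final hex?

A 45% tone moves each channel 45% toward 128:
  R: 19 + 0.45×(128−19) = 19 + 49.05 = 68.05 → 68
  G: 67 + 27.45 = 94.45 → 94
  B: 13 + 0.45×(128−13) = 13 + 51.75 = 64.75 → 65
After the tone: rgb(68, 94, 65) = #445E41.
Lerp each channel 8% toward 0:
  R: 68 − 5.44 = 62.56 → 63
  G: 94 + 0.08×(0−94) = 94 − 7.52 = 86.48 → 86
  B: 65 + 0.08×(0−65) = 65 − 5.2 = 59.8 → 60
rgb(63, 86, 60) = #3F563C.

#3F563C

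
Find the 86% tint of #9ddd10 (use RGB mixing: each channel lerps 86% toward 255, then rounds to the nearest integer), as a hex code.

#9ddd10 is rgb(157, 221, 16).
Per channel, c → c + 0.86(255 − c):
  R: 157 + 84.28 = 241.28 → 241
  G: 221 + 0.86×(255−221) = 221 + 29.24 = 250.24 → 250
  B: 16 + 0.86×(255−16) = 16 + 205.54 = 221.54 → 222
rgb(241, 250, 222) = #f1fade.

#f1fade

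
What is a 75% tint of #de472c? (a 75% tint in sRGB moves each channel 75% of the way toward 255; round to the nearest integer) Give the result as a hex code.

#de472c is rgb(222, 71, 44).
Lerp each channel 75% toward 255:
  R: 222 + 24.75 = 246.75 → 247
  G: 71 + 0.75×(255−71) = 71 + 138 = 209 → 209
  B: 44 + 0.75×(255−44) = 44 + 158.25 = 202.25 → 202
rgb(247, 209, 202) = #f7d1ca.

#f7d1ca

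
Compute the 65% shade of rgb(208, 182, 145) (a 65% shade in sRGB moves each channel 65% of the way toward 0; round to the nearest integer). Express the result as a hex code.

#494033

Per channel, c → c + 0.65(0 − c):
  R: 208 − 135.2 = 72.8 → 73
  G: 182 − 118.3 = 63.7 → 64
  B: 145 − 94.25 = 50.75 → 51
rgb(73, 64, 51) = #494033.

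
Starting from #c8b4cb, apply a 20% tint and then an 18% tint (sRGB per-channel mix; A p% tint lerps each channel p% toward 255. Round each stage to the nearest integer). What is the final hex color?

#dbcedd

#c8b4cb is rgb(200, 180, 203).
A 20% tint moves each channel 20% toward 255:
  R: 200 + 11 = 211 → 211
  G: 180 + 15 = 195 → 195
  B: 203 + 10.4 = 213.4 → 213
After the tint: rgb(211, 195, 213) = #d3c3d5.
An 18% tint moves each channel 18% toward 255:
  R: 211 + 0.18×(255−211) = 211 + 7.92 = 218.92 → 219
  G: 195 + 0.18×(255−195) = 195 + 10.8 = 205.8 → 206
  B: 213 + 0.18×(255−213) = 213 + 7.56 = 220.56 → 221
rgb(219, 206, 221) = #dbcedd.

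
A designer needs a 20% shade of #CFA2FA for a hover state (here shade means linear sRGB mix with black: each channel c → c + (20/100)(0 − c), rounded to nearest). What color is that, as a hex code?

#CFA2FA is rgb(207, 162, 250).
Per channel, c → c + 0.2(0 − c):
  R: 207 + 0.2×(0−207) = 207 − 41.4 = 165.6 → 166
  G: 162 + 0.2×(0−162) = 162 − 32.4 = 129.6 → 130
  B: 250 + 0.2×(0−250) = 250 − 50 = 200 → 200
rgb(166, 130, 200) = #A682C8.

#A682C8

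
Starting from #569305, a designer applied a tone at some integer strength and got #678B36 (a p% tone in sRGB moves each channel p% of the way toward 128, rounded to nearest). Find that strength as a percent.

40%

#569305 is rgb(86, 147, 5); #678B36 is rgb(103, 139, 54).
On the B channel (widest range): 54 ≈ 5 + (p/100)(128 − 5), so p ≈ 100×(54 − 5)/(128 − 5) = 4900/123 = 39.84.
p = 40 reproduces all three channels after rounding.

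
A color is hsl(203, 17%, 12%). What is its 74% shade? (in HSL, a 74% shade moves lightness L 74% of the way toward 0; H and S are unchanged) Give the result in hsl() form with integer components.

L moves 74% from 12 toward 0: 12 − 8.88 = 3.12 → 3.
H and S are unchanged.

hsl(203, 17%, 3%)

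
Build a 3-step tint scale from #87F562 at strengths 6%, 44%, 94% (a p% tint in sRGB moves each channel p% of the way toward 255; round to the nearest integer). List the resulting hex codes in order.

#8EF66B, #BCF9A7, #F8FEF6

#87F562 is rgb(135, 245, 98).
6%: (135 + 7.2 = 142.2→142, 245 + 0.6 = 245.6→246, 98 + 9.42 = 107.42→107) → #8EF66B
44%: (135 + 52.8 = 187.8→188, 245 + 4.4 = 249.4→249, 98 + 69.08 = 167.08→167) → #BCF9A7
94%: (135 + 112.8 = 247.8→248, 245 + 9.4 = 254.4→254, 98 + 147.58 = 245.58→246) → #F8FEF6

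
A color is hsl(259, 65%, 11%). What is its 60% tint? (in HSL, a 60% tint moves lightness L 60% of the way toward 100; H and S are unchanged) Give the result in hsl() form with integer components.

hsl(259, 65%, 64%)

L moves 60% from 11 toward 100: 11 + 53.4 = 64.4 → 64.
H and S are unchanged.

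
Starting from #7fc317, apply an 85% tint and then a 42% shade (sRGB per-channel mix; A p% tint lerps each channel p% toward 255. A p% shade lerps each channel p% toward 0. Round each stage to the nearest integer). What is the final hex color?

#7fc317 is rgb(127, 195, 23).
An 85% tint moves each channel 85% toward 255:
  R: 127 + 108.8 = 235.8 → 236
  G: 195 + 0.85×(255−195) = 195 + 51 = 246 → 246
  B: 23 + 197.2 = 220.2 → 220
After the tint: rgb(236, 246, 220) = #ecf6dc.
Per channel, c → c + 0.42(0 − c):
  R: 236 − 99.12 = 136.88 → 137
  G: 246 − 103.32 = 142.68 → 143
  B: 220 + 0.42×(0−220) = 220 − 92.4 = 127.6 → 128
rgb(137, 143, 128) = #898f80.

#898f80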